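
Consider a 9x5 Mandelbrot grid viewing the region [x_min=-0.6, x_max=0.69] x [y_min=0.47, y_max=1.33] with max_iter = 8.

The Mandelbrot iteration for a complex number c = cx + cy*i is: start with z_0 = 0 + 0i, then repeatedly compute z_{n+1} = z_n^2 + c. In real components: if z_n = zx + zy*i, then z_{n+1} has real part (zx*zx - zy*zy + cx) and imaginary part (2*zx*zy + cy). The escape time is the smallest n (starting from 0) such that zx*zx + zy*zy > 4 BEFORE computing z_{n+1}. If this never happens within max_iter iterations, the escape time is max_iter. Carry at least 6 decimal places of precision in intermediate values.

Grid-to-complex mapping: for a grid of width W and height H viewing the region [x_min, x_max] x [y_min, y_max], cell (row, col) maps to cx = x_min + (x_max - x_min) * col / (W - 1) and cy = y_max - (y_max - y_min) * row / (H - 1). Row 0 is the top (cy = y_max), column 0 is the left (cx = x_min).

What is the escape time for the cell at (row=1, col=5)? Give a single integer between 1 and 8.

z_0 = 0 + 0i, c = 0.2063 + 1.1150i
Iter 1: z = 0.2063 + 1.1150i, |z|^2 = 1.2858
Iter 2: z = -0.9944 + 1.5749i, |z|^2 = 3.4693
Iter 3: z = -1.2853 + -2.0173i, |z|^2 = 5.7216
Escaped at iteration 3

Answer: 3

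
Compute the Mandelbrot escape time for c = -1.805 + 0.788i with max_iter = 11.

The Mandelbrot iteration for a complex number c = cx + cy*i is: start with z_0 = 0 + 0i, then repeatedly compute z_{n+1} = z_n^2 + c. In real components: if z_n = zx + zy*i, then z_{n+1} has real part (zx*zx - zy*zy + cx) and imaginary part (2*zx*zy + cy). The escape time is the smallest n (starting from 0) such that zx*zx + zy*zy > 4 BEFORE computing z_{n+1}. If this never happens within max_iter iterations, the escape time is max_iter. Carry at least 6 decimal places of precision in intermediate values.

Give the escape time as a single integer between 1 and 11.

z_0 = 0 + 0i, c = -1.8050 + 0.7880i
Iter 1: z = -1.8050 + 0.7880i, |z|^2 = 3.8790
Iter 2: z = 0.8321 + -2.0567i, |z|^2 = 4.9223
Escaped at iteration 2

Answer: 2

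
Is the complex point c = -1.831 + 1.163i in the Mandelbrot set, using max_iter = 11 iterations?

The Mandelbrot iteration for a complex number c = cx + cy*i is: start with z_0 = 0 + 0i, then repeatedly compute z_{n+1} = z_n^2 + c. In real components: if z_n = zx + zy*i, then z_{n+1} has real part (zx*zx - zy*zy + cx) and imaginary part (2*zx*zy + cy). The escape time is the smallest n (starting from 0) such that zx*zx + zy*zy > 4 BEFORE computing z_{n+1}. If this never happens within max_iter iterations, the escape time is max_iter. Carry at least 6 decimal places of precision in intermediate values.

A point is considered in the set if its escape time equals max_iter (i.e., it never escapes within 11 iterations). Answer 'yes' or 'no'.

Answer: no

Derivation:
z_0 = 0 + 0i, c = -1.8310 + 1.1630i
Iter 1: z = -1.8310 + 1.1630i, |z|^2 = 4.7051
Escaped at iteration 1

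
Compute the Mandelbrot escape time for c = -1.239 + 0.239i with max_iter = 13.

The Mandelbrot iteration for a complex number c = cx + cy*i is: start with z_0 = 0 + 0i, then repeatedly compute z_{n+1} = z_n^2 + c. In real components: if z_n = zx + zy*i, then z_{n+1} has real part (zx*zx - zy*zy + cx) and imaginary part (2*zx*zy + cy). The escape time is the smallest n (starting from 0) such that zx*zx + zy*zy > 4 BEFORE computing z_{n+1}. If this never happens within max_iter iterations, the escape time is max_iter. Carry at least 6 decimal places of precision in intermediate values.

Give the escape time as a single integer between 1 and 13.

Answer: 10

Derivation:
z_0 = 0 + 0i, c = -1.2390 + 0.2390i
Iter 1: z = -1.2390 + 0.2390i, |z|^2 = 1.5922
Iter 2: z = 0.2390 + -0.3532i, |z|^2 = 0.1819
Iter 3: z = -1.3067 + 0.0702i, |z|^2 = 1.7123
Iter 4: z = 0.4634 + 0.0557i, |z|^2 = 0.2179
Iter 5: z = -1.0273 + 0.2906i, |z|^2 = 1.1398
Iter 6: z = -0.2681 + -0.3581i, |z|^2 = 0.2001
Iter 7: z = -1.2954 + 0.4310i, |z|^2 = 1.8637
Iter 8: z = 0.2533 + -0.8775i, |z|^2 = 0.8342
Iter 9: z = -1.9449 + -0.2055i, |z|^2 = 3.8250
Iter 10: z = 2.5016 + 1.0384i, |z|^2 = 7.3360
Escaped at iteration 10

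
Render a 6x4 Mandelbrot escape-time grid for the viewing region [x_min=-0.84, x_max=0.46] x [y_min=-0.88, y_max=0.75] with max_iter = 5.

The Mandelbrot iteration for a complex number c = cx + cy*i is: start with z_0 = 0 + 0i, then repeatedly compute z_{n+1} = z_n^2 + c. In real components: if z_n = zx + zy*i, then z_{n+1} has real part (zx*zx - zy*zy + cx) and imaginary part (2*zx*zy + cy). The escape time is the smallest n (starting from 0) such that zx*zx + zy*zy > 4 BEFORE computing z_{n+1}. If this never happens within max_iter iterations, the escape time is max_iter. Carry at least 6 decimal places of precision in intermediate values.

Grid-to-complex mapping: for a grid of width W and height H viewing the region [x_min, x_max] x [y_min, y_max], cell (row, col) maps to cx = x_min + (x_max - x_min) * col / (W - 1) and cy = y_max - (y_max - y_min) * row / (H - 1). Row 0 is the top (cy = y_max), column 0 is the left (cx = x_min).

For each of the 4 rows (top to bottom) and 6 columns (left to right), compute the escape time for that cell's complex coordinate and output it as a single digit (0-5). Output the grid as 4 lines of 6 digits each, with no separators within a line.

Answer: 455554
555555
555555
345543

Derivation:
(row=0, col=0): c = -0.8400 + 0.7500i → escape time 4
(row=0, col=1): c = -0.5800 + 0.7500i → escape time 5
(row=0, col=2): c = -0.3200 + 0.7500i → escape time 5
(row=0, col=3): c = -0.0600 + 0.7500i → escape time 5
(row=0, col=4): c = 0.2000 + 0.7500i → escape time 5
(row=0, col=5): c = 0.4600 + 0.7500i → escape time 4
(row=1, col=0): c = -0.8400 + 0.2067i → escape time 5
(row=1, col=1): c = -0.5800 + 0.2067i → escape time 5
(row=1, col=2): c = -0.3200 + 0.2067i → escape time 5
(row=1, col=3): c = -0.0600 + 0.2067i → escape time 5
(row=1, col=4): c = 0.2000 + 0.2067i → escape time 5
(row=1, col=5): c = 0.4600 + 0.2067i → escape time 5
(row=2, col=0): c = -0.8400 + -0.3367i → escape time 5
(row=2, col=1): c = -0.5800 + -0.3367i → escape time 5
(row=2, col=2): c = -0.3200 + -0.3367i → escape time 5
(row=2, col=3): c = -0.0600 + -0.3367i → escape time 5
(row=2, col=4): c = 0.2000 + -0.3367i → escape time 5
(row=2, col=5): c = 0.4600 + -0.3367i → escape time 5
(row=3, col=0): c = -0.8400 + -0.8800i → escape time 3
(row=3, col=1): c = -0.5800 + -0.8800i → escape time 4
(row=3, col=2): c = -0.3200 + -0.8800i → escape time 5
(row=3, col=3): c = -0.0600 + -0.8800i → escape time 5
(row=3, col=4): c = 0.2000 + -0.8800i → escape time 4
(row=3, col=5): c = 0.4600 + -0.8800i → escape time 3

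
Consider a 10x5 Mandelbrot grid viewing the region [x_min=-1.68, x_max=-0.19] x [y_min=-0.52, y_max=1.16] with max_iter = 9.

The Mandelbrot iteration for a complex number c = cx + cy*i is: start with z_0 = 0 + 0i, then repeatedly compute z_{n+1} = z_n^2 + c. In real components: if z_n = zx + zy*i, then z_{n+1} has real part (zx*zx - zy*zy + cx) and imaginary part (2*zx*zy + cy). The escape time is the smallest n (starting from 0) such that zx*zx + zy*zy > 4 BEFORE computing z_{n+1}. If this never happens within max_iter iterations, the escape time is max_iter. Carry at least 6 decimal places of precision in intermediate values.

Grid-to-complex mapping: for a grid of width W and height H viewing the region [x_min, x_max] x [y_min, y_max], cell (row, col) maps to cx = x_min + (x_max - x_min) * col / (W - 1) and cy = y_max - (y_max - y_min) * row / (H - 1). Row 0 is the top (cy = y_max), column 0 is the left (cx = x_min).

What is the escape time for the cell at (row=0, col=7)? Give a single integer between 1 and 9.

Answer: 3

Derivation:
z_0 = 0 + 0i, c = -0.5211 + 1.1600i
Iter 1: z = -0.5211 + 1.1600i, |z|^2 = 1.6172
Iter 2: z = -1.5952 + -0.0490i, |z|^2 = 2.5469
Iter 3: z = 2.0210 + 1.3163i, |z|^2 = 5.8170
Escaped at iteration 3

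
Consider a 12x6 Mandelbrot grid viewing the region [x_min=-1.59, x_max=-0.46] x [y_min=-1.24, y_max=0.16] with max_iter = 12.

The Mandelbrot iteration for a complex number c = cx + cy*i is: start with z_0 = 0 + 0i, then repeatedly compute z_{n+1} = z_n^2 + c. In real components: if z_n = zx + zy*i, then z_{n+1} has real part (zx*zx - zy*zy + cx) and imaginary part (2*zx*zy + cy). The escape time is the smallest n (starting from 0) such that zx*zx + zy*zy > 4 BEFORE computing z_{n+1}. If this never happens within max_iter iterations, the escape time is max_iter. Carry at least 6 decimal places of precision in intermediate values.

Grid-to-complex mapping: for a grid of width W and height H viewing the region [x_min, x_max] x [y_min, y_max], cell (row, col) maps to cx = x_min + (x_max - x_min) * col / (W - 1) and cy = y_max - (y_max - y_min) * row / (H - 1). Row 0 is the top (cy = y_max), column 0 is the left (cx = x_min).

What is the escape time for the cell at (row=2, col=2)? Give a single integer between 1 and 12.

z_0 = 0 + 0i, c = -1.3845 + -0.4000i
Iter 1: z = -1.3845 + -0.4000i, |z|^2 = 2.0770
Iter 2: z = 0.3724 + 0.7076i, |z|^2 = 0.6394
Iter 3: z = -1.7466 + 0.1271i, |z|^2 = 3.0668
Iter 4: z = 1.6499 + -0.8439i, |z|^2 = 3.4344
Iter 5: z = 0.6255 + -3.1847i, |z|^2 = 10.5337
Escaped at iteration 5

Answer: 5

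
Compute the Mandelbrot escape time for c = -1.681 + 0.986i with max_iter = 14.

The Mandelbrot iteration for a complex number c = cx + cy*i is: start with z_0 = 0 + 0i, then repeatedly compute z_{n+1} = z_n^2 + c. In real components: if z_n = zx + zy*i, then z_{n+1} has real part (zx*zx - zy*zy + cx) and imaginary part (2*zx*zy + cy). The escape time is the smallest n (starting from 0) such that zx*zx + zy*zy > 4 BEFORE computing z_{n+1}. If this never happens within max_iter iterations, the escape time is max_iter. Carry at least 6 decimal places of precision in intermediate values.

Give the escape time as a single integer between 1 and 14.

z_0 = 0 + 0i, c = -1.6810 + 0.9860i
Iter 1: z = -1.6810 + 0.9860i, |z|^2 = 3.7980
Iter 2: z = 0.1726 + -2.3289i, |z|^2 = 5.4537
Escaped at iteration 2

Answer: 2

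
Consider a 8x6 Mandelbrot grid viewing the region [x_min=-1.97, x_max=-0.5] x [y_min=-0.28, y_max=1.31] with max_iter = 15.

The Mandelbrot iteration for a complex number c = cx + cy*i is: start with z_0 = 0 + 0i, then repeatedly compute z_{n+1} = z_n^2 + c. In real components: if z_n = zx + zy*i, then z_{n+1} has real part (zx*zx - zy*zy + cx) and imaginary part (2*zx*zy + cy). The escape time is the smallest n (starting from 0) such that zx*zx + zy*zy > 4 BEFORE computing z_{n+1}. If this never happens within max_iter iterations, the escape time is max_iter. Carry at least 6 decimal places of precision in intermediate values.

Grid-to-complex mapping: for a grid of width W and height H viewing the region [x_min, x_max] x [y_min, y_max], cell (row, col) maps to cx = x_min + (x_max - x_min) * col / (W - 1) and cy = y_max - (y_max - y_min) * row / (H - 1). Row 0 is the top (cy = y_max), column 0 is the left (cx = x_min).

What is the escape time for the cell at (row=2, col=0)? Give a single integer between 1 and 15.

z_0 = 0 + 0i, c = -1.9700 + 0.6740i
Iter 1: z = -1.9700 + 0.6740i, |z|^2 = 4.3352
Escaped at iteration 1

Answer: 1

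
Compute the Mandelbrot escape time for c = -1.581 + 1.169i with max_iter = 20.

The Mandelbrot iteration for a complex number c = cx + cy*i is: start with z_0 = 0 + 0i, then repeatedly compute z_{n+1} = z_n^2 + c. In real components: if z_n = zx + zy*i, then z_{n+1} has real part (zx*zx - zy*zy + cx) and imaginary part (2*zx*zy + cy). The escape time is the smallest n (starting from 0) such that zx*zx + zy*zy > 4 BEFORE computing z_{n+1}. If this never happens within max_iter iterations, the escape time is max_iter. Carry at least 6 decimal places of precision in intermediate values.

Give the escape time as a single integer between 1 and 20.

z_0 = 0 + 0i, c = -1.5810 + 1.1690i
Iter 1: z = -1.5810 + 1.1690i, |z|^2 = 3.8661
Iter 2: z = -0.4480 + -2.5274i, |z|^2 = 6.5883
Escaped at iteration 2

Answer: 2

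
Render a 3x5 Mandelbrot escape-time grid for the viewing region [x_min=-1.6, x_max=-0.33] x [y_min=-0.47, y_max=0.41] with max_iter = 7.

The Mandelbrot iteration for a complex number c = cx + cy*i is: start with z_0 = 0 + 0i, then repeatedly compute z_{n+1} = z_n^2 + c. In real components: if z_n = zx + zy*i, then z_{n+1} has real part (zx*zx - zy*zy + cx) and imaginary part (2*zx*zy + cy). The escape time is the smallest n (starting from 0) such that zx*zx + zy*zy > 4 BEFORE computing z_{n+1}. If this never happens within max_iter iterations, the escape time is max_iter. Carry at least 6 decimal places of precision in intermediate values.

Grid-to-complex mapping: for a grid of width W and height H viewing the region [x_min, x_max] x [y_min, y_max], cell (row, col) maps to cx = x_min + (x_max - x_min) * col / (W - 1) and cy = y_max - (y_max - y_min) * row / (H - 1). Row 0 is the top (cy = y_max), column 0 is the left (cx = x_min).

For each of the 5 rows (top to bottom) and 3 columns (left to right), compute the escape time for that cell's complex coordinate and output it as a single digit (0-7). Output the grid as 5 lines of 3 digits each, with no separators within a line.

Answer: 377
577
777
477
357

Derivation:
(row=0, col=0): c = -1.6000 + 0.4100i → escape time 3
(row=0, col=1): c = -0.9650 + 0.4100i → escape time 7
(row=0, col=2): c = -0.3300 + 0.4100i → escape time 7
(row=1, col=0): c = -1.6000 + 0.1900i → escape time 5
(row=1, col=1): c = -0.9650 + 0.1900i → escape time 7
(row=1, col=2): c = -0.3300 + 0.1900i → escape time 7
(row=2, col=0): c = -1.6000 + -0.0300i → escape time 7
(row=2, col=1): c = -0.9650 + -0.0300i → escape time 7
(row=2, col=2): c = -0.3300 + -0.0300i → escape time 7
(row=3, col=0): c = -1.6000 + -0.2500i → escape time 4
(row=3, col=1): c = -0.9650 + -0.2500i → escape time 7
(row=3, col=2): c = -0.3300 + -0.2500i → escape time 7
(row=4, col=0): c = -1.6000 + -0.4700i → escape time 3
(row=4, col=1): c = -0.9650 + -0.4700i → escape time 5
(row=4, col=2): c = -0.3300 + -0.4700i → escape time 7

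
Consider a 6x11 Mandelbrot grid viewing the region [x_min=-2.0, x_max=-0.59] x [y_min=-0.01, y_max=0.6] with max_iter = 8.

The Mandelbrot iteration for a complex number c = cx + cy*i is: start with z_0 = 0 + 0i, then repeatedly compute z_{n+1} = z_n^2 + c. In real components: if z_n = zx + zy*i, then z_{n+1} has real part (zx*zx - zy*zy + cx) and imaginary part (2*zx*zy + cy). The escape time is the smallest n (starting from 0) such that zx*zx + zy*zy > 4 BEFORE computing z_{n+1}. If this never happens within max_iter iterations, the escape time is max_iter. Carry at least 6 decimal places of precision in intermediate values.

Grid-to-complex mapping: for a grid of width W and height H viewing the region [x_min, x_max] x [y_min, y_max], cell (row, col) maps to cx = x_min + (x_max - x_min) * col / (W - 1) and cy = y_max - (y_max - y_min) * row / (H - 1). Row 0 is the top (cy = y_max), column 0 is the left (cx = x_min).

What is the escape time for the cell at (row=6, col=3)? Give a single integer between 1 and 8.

Answer: 8

Derivation:
z_0 = 0 + 0i, c = -1.1540 + 0.2340i
Iter 1: z = -1.1540 + 0.2340i, |z|^2 = 1.3865
Iter 2: z = 0.1230 + -0.3061i, |z|^2 = 0.1088
Iter 3: z = -1.2326 + 0.1587i, |z|^2 = 1.5444
Iter 4: z = 0.3400 + -0.1573i, |z|^2 = 0.1403
Iter 5: z = -1.0631 + 0.1270i, |z|^2 = 1.1464
Iter 6: z = -0.0399 + -0.0361i, |z|^2 = 0.0029
Iter 7: z = -1.1537 + 0.2369i, |z|^2 = 1.3872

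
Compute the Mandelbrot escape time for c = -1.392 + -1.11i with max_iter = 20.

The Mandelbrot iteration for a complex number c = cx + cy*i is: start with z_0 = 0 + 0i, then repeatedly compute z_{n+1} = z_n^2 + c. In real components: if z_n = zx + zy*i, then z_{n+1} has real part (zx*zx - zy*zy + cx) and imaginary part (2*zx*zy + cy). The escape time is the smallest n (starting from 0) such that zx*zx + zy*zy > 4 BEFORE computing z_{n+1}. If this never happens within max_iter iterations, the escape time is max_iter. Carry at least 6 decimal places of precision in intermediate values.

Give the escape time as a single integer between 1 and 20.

z_0 = 0 + 0i, c = -1.3920 + -1.1100i
Iter 1: z = -1.3920 + -1.1100i, |z|^2 = 3.1698
Iter 2: z = -0.6864 + 1.9802i, |z|^2 = 4.3925
Escaped at iteration 2

Answer: 2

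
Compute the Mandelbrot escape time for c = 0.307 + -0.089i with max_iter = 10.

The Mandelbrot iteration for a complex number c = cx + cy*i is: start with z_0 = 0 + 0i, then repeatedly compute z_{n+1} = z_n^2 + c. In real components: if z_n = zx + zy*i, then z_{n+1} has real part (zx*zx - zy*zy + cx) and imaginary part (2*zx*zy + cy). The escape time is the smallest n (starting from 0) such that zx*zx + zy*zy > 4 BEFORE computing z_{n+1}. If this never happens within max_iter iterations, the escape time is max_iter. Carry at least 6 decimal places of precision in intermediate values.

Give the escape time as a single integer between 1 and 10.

z_0 = 0 + 0i, c = 0.3070 + -0.0890i
Iter 1: z = 0.3070 + -0.0890i, |z|^2 = 0.1022
Iter 2: z = 0.3933 + -0.1436i, |z|^2 = 0.1753
Iter 3: z = 0.4411 + -0.2020i, |z|^2 = 0.2353
Iter 4: z = 0.4607 + -0.2672i, |z|^2 = 0.2837
Iter 5: z = 0.4479 + -0.3352i, |z|^2 = 0.3130
Iter 6: z = 0.3952 + -0.3893i, |z|^2 = 0.3077
Iter 7: z = 0.3117 + -0.3967i, |z|^2 = 0.2545
Iter 8: z = 0.2468 + -0.3363i, |z|^2 = 0.1740
Iter 9: z = 0.2548 + -0.2550i, |z|^2 = 0.1299

Answer: 10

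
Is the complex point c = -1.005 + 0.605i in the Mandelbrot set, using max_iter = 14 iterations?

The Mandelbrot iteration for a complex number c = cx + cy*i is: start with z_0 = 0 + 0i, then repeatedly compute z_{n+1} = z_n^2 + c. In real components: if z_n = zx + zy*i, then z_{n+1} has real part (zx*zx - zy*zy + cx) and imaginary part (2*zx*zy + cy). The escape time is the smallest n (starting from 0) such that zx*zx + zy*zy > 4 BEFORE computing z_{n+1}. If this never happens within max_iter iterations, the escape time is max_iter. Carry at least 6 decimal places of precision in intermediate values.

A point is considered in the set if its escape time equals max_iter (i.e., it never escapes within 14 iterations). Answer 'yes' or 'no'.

Answer: no

Derivation:
z_0 = 0 + 0i, c = -1.0050 + 0.6050i
Iter 1: z = -1.0050 + 0.6050i, |z|^2 = 1.3760
Iter 2: z = -0.3610 + -0.6110i, |z|^2 = 0.5037
Iter 3: z = -1.2481 + 1.0462i, |z|^2 = 2.6521
Iter 4: z = -0.5418 + -2.0064i, |z|^2 = 4.3192
Escaped at iteration 4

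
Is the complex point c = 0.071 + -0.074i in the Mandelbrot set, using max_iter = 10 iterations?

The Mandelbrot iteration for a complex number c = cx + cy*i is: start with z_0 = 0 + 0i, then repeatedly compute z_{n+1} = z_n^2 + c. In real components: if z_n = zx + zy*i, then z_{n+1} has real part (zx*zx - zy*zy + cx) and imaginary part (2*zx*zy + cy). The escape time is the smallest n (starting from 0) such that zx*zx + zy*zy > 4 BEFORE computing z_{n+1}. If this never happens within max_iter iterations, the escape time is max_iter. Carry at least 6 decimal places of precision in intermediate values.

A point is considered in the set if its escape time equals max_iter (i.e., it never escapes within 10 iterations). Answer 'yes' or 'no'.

z_0 = 0 + 0i, c = 0.0710 + -0.0740i
Iter 1: z = 0.0710 + -0.0740i, |z|^2 = 0.0105
Iter 2: z = 0.0706 + -0.0845i, |z|^2 = 0.0121
Iter 3: z = 0.0688 + -0.0859i, |z|^2 = 0.0121
Iter 4: z = 0.0684 + -0.0858i, |z|^2 = 0.0120
Iter 5: z = 0.0683 + -0.0857i, |z|^2 = 0.0120
Iter 6: z = 0.0683 + -0.0857i, |z|^2 = 0.0120
Iter 7: z = 0.0683 + -0.0857i, |z|^2 = 0.0120
Iter 8: z = 0.0683 + -0.0857i, |z|^2 = 0.0120
Iter 9: z = 0.0683 + -0.0857i, |z|^2 = 0.0120
Did not escape in 10 iterations → in set

Answer: yes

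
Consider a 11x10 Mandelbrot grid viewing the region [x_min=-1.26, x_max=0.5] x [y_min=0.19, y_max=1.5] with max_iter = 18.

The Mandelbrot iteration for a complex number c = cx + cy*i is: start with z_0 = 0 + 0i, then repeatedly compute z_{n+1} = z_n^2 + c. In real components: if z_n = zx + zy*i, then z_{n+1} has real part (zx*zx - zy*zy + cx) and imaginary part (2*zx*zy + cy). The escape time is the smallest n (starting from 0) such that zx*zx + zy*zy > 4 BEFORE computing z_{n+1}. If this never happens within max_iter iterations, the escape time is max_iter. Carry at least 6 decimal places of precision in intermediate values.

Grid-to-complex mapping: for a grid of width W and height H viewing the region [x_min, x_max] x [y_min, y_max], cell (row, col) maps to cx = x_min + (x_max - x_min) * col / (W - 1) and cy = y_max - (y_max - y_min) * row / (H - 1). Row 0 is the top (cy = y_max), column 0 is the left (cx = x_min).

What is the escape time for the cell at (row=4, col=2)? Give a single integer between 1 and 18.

Answer: 3

Derivation:
z_0 = 0 + 0i, c = -0.9080 + 0.9178i
Iter 1: z = -0.9080 + 0.9178i, |z|^2 = 1.6668
Iter 2: z = -0.9259 + -0.7489i, |z|^2 = 1.4181
Iter 3: z = -0.6117 + 2.3045i, |z|^2 = 5.6850
Escaped at iteration 3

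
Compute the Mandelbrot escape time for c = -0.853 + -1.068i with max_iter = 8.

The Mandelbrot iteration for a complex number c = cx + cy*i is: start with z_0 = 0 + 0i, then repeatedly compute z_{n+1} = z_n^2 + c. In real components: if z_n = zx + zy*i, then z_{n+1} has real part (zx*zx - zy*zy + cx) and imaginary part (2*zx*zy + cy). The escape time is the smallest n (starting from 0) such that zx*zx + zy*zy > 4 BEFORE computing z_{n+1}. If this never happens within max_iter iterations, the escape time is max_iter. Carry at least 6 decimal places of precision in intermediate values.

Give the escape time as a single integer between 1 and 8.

Answer: 3

Derivation:
z_0 = 0 + 0i, c = -0.8530 + -1.0680i
Iter 1: z = -0.8530 + -1.0680i, |z|^2 = 1.8682
Iter 2: z = -1.2660 + 0.7540i, |z|^2 = 2.1713
Iter 3: z = 0.1813 + -2.9772i, |z|^2 = 8.8964
Escaped at iteration 3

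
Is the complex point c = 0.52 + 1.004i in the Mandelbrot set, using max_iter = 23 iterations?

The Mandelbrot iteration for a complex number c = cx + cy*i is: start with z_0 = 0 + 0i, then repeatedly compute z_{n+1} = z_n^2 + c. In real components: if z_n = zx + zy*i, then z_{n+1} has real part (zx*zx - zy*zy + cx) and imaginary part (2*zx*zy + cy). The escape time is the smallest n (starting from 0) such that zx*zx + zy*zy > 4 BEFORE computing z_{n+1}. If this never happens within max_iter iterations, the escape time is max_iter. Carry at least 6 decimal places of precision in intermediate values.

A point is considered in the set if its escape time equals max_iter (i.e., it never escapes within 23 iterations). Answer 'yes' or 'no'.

z_0 = 0 + 0i, c = 0.5200 + 1.0040i
Iter 1: z = 0.5200 + 1.0040i, |z|^2 = 1.2784
Iter 2: z = -0.2176 + 2.0482i, |z|^2 = 4.2423
Escaped at iteration 2

Answer: no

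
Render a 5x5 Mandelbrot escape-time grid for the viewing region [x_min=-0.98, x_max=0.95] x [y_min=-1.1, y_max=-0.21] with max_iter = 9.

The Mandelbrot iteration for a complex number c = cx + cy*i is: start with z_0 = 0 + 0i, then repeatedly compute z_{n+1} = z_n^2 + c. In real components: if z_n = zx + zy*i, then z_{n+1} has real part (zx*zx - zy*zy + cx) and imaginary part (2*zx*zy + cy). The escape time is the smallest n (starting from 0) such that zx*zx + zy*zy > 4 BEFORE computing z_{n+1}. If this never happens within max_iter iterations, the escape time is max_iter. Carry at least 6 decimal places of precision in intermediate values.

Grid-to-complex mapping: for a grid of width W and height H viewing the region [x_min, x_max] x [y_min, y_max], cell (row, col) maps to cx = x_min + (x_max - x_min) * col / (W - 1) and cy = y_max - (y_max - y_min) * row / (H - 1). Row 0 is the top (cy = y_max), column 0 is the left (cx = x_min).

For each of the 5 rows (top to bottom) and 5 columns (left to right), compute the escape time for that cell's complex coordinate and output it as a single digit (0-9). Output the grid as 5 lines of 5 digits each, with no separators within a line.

Answer: 99963
69962
49942
34932
34422

Derivation:
(row=0, col=0): c = -0.9800 + -0.2100i → escape time 9
(row=0, col=1): c = -0.4975 + -0.2100i → escape time 9
(row=0, col=2): c = -0.0150 + -0.2100i → escape time 9
(row=0, col=3): c = 0.4675 + -0.2100i → escape time 6
(row=0, col=4): c = 0.9500 + -0.2100i → escape time 3
(row=1, col=0): c = -0.9800 + -0.4325i → escape time 6
(row=1, col=1): c = -0.4975 + -0.4325i → escape time 9
(row=1, col=2): c = -0.0150 + -0.4325i → escape time 9
(row=1, col=3): c = 0.4675 + -0.4325i → escape time 6
(row=1, col=4): c = 0.9500 + -0.4325i → escape time 2
(row=2, col=0): c = -0.9800 + -0.6550i → escape time 4
(row=2, col=1): c = -0.4975 + -0.6550i → escape time 9
(row=2, col=2): c = -0.0150 + -0.6550i → escape time 9
(row=2, col=3): c = 0.4675 + -0.6550i → escape time 4
(row=2, col=4): c = 0.9500 + -0.6550i → escape time 2
(row=3, col=0): c = -0.9800 + -0.8775i → escape time 3
(row=3, col=1): c = -0.4975 + -0.8775i → escape time 4
(row=3, col=2): c = -0.0150 + -0.8775i → escape time 9
(row=3, col=3): c = 0.4675 + -0.8775i → escape time 3
(row=3, col=4): c = 0.9500 + -0.8775i → escape time 2
(row=4, col=0): c = -0.9800 + -1.1000i → escape time 3
(row=4, col=1): c = -0.4975 + -1.1000i → escape time 4
(row=4, col=2): c = -0.0150 + -1.1000i → escape time 4
(row=4, col=3): c = 0.4675 + -1.1000i → escape time 2
(row=4, col=4): c = 0.9500 + -1.1000i → escape time 2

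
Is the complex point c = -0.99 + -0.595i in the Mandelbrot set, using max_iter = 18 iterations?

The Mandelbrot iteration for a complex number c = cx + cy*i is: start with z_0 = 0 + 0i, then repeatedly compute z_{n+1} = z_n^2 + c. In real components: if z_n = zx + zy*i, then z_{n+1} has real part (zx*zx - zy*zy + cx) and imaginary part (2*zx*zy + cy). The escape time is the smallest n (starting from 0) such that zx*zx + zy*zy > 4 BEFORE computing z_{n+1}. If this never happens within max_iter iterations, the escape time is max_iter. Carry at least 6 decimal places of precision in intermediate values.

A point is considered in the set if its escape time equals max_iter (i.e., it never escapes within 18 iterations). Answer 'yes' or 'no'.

z_0 = 0 + 0i, c = -0.9900 + -0.5950i
Iter 1: z = -0.9900 + -0.5950i, |z|^2 = 1.3341
Iter 2: z = -0.3639 + 0.5831i, |z|^2 = 0.4724
Iter 3: z = -1.1976 + -1.0194i, |z|^2 = 2.4734
Iter 4: z = -0.5950 + 1.8466i, |z|^2 = 3.7641
Iter 5: z = -4.0459 + -2.7926i, |z|^2 = 24.1681
Escaped at iteration 5

Answer: no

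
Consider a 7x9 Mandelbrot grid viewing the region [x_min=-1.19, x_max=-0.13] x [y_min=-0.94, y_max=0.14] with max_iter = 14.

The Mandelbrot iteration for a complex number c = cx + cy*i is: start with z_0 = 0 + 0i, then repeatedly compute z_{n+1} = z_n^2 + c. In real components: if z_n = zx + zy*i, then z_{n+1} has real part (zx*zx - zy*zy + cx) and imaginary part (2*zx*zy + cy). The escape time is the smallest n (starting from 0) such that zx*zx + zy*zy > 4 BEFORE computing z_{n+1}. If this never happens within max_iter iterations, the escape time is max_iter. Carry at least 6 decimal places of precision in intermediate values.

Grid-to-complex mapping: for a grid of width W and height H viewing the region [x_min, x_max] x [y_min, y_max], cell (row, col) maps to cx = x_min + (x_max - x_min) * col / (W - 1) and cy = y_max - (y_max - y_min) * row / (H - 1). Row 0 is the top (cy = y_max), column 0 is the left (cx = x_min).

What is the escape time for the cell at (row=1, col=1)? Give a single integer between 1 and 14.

z_0 = 0 + 0i, c = -1.0133 + 0.0050i
Iter 1: z = -1.0133 + 0.0050i, |z|^2 = 1.0269
Iter 2: z = 0.0135 + -0.0051i, |z|^2 = 0.0002
Iter 3: z = -1.0132 + 0.0049i, |z|^2 = 1.0266
Iter 4: z = 0.0132 + -0.0049i, |z|^2 = 0.0002
Iter 5: z = -1.0132 + 0.0049i, |z|^2 = 1.0266
Iter 6: z = 0.0132 + -0.0049i, |z|^2 = 0.0002
Iter 7: z = -1.0132 + 0.0049i, |z|^2 = 1.0266
Iter 8: z = 0.0132 + -0.0049i, |z|^2 = 0.0002
Iter 9: z = -1.0132 + 0.0049i, |z|^2 = 1.0266
Iter 10: z = 0.0132 + -0.0049i, |z|^2 = 0.0002
Iter 11: z = -1.0132 + 0.0049i, |z|^2 = 1.0266
Iter 12: z = 0.0132 + -0.0049i, |z|^2 = 0.0002
Iter 13: z = -1.0132 + 0.0049i, |z|^2 = 1.0266

Answer: 14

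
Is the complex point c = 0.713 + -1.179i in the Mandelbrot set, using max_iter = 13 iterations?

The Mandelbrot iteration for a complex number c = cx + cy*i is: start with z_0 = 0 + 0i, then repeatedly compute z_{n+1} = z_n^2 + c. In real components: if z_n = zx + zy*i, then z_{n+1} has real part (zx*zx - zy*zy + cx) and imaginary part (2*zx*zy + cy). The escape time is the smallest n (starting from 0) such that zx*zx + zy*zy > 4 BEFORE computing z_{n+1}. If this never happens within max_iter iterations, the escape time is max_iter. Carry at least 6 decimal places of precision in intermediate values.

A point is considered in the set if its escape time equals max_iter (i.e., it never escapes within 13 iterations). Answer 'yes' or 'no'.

Answer: no

Derivation:
z_0 = 0 + 0i, c = 0.7130 + -1.1790i
Iter 1: z = 0.7130 + -1.1790i, |z|^2 = 1.8984
Iter 2: z = -0.1687 + -2.8603i, |z|^2 = 8.2095
Escaped at iteration 2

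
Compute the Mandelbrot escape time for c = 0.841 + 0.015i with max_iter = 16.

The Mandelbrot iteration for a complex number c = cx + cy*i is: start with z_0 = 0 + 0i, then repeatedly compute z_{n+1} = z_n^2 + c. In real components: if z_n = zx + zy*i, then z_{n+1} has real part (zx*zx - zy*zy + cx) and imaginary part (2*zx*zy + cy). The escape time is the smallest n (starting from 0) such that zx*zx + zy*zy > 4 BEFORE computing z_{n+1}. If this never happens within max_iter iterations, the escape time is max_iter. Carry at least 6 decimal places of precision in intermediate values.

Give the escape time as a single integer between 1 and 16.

z_0 = 0 + 0i, c = 0.8410 + 0.0150i
Iter 1: z = 0.8410 + 0.0150i, |z|^2 = 0.7075
Iter 2: z = 1.5481 + 0.0402i, |z|^2 = 2.3981
Iter 3: z = 3.2359 + 0.1396i, |z|^2 = 10.4903
Escaped at iteration 3

Answer: 3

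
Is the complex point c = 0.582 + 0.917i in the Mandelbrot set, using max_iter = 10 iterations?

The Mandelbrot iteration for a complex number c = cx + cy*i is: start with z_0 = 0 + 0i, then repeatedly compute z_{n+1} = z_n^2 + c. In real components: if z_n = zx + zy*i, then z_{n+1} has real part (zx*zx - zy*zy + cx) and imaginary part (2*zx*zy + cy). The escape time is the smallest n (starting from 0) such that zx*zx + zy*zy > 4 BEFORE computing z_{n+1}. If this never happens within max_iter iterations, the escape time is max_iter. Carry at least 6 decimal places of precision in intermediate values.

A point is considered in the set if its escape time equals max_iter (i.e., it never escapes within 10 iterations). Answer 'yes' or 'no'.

z_0 = 0 + 0i, c = 0.5820 + 0.9170i
Iter 1: z = 0.5820 + 0.9170i, |z|^2 = 1.1796
Iter 2: z = 0.0798 + 1.9844i, |z|^2 = 3.9442
Iter 3: z = -3.3494 + 1.2338i, |z|^2 = 12.7410
Escaped at iteration 3

Answer: no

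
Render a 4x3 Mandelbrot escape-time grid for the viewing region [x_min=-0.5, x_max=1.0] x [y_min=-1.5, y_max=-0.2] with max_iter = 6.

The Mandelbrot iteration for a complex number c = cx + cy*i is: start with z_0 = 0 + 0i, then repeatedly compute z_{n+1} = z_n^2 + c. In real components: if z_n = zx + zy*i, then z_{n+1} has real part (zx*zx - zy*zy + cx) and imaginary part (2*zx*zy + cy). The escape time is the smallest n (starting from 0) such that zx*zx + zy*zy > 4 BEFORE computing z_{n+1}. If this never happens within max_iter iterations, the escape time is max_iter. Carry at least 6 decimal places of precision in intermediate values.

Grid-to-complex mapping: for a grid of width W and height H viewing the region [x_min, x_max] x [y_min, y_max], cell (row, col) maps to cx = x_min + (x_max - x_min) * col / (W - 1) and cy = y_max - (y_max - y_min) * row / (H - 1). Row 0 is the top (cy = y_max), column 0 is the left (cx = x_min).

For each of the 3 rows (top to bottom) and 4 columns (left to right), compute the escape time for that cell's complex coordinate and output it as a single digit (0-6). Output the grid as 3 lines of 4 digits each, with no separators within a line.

Answer: 6652
5632
2222

Derivation:
(row=0, col=0): c = -0.5000 + -0.2000i → escape time 6
(row=0, col=1): c = 0.0000 + -0.2000i → escape time 6
(row=0, col=2): c = 0.5000 + -0.2000i → escape time 5
(row=0, col=3): c = 1.0000 + -0.2000i → escape time 2
(row=1, col=0): c = -0.5000 + -0.8500i → escape time 5
(row=1, col=1): c = 0.0000 + -0.8500i → escape time 6
(row=1, col=2): c = 0.5000 + -0.8500i → escape time 3
(row=1, col=3): c = 1.0000 + -0.8500i → escape time 2
(row=2, col=0): c = -0.5000 + -1.5000i → escape time 2
(row=2, col=1): c = 0.0000 + -1.5000i → escape time 2
(row=2, col=2): c = 0.5000 + -1.5000i → escape time 2
(row=2, col=3): c = 1.0000 + -1.5000i → escape time 2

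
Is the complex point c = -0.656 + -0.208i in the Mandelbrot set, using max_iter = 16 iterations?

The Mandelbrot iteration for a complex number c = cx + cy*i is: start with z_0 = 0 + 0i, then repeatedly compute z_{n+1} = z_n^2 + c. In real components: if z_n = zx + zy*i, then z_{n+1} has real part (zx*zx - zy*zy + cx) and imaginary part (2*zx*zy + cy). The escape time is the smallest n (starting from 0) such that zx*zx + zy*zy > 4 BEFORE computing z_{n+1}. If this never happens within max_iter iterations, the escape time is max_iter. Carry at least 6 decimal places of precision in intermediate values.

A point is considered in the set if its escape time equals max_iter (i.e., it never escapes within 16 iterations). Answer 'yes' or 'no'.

z_0 = 0 + 0i, c = -0.6560 + -0.2080i
Iter 1: z = -0.6560 + -0.2080i, |z|^2 = 0.4736
Iter 2: z = -0.2689 + 0.0649i, |z|^2 = 0.0765
Iter 3: z = -0.5879 + -0.2429i, |z|^2 = 0.4046
Iter 4: z = -0.3694 + 0.0776i, |z|^2 = 0.1425
Iter 5: z = -0.5256 + -0.2653i, |z|^2 = 0.3466
Iter 6: z = -0.4502 + 0.0709i, |z|^2 = 0.2077
Iter 7: z = -0.4584 + -0.2718i, |z|^2 = 0.2840
Iter 8: z = -0.5198 + 0.0412i, |z|^2 = 0.2719
Iter 9: z = -0.3875 + -0.2508i, |z|^2 = 0.2131
Iter 10: z = -0.5687 + -0.0136i, |z|^2 = 0.3237
Iter 11: z = -0.3327 + -0.1925i, |z|^2 = 0.1478
Iter 12: z = -0.5824 + -0.0799i, |z|^2 = 0.3455
Iter 13: z = -0.3232 + -0.1150i, |z|^2 = 0.1177
Iter 14: z = -0.5647 + -0.1337i, |z|^2 = 0.3368
Iter 15: z = -0.3549 + -0.0570i, |z|^2 = 0.1292
Did not escape in 16 iterations → in set

Answer: yes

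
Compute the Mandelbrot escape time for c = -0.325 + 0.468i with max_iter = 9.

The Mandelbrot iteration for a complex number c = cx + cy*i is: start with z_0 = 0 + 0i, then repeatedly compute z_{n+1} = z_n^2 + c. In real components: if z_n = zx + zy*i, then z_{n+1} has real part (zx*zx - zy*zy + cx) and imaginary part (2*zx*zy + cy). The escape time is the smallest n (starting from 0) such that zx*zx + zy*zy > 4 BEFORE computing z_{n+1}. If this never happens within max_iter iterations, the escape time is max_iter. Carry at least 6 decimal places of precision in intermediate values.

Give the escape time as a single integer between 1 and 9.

Answer: 9

Derivation:
z_0 = 0 + 0i, c = -0.3250 + 0.4680i
Iter 1: z = -0.3250 + 0.4680i, |z|^2 = 0.3246
Iter 2: z = -0.4384 + 0.1638i, |z|^2 = 0.2190
Iter 3: z = -0.1596 + 0.3244i, |z|^2 = 0.1307
Iter 4: z = -0.4047 + 0.3644i, |z|^2 = 0.2966
Iter 5: z = -0.2940 + 0.1730i, |z|^2 = 0.1164
Iter 6: z = -0.2685 + 0.3663i, |z|^2 = 0.2062
Iter 7: z = -0.3871 + 0.2713i, |z|^2 = 0.2234
Iter 8: z = -0.2488 + 0.2580i, |z|^2 = 0.1284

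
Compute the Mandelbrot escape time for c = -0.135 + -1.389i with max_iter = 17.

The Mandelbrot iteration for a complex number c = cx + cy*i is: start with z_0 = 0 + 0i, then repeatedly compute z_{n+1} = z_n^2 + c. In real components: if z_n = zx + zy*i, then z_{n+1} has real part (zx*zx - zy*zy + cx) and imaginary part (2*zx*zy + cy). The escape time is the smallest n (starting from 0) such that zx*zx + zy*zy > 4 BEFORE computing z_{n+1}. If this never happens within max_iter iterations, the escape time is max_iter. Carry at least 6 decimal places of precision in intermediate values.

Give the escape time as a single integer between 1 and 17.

Answer: 2

Derivation:
z_0 = 0 + 0i, c = -0.1350 + -1.3890i
Iter 1: z = -0.1350 + -1.3890i, |z|^2 = 1.9475
Iter 2: z = -2.0461 + -1.0140i, |z|^2 = 5.2146
Escaped at iteration 2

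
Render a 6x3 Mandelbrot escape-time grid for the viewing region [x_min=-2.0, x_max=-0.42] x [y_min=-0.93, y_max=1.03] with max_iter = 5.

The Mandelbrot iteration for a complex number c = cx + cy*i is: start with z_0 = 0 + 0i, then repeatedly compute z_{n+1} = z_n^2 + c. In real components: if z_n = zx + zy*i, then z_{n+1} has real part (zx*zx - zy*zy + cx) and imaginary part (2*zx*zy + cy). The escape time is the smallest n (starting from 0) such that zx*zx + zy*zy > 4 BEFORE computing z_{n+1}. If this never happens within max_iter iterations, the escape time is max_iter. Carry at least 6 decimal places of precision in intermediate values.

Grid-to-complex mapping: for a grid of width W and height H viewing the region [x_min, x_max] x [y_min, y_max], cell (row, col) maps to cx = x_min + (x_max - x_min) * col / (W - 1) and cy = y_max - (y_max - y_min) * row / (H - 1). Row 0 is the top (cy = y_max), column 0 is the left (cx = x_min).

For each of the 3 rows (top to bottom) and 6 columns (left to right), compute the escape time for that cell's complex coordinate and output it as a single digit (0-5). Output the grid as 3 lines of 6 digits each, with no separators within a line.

Answer: 123334
155555
123345

Derivation:
(row=0, col=0): c = -2.0000 + 1.0300i → escape time 1
(row=0, col=1): c = -1.6840 + 1.0300i → escape time 2
(row=0, col=2): c = -1.3680 + 1.0300i → escape time 3
(row=0, col=3): c = -1.0520 + 1.0300i → escape time 3
(row=0, col=4): c = -0.7360 + 1.0300i → escape time 3
(row=0, col=5): c = -0.4200 + 1.0300i → escape time 4
(row=1, col=0): c = -2.0000 + 0.0500i → escape time 1
(row=1, col=1): c = -1.6840 + 0.0500i → escape time 5
(row=1, col=2): c = -1.3680 + 0.0500i → escape time 5
(row=1, col=3): c = -1.0520 + 0.0500i → escape time 5
(row=1, col=4): c = -0.7360 + 0.0500i → escape time 5
(row=1, col=5): c = -0.4200 + 0.0500i → escape time 5
(row=2, col=0): c = -2.0000 + -0.9300i → escape time 1
(row=2, col=1): c = -1.6840 + -0.9300i → escape time 2
(row=2, col=2): c = -1.3680 + -0.9300i → escape time 3
(row=2, col=3): c = -1.0520 + -0.9300i → escape time 3
(row=2, col=4): c = -0.7360 + -0.9300i → escape time 4
(row=2, col=5): c = -0.4200 + -0.9300i → escape time 5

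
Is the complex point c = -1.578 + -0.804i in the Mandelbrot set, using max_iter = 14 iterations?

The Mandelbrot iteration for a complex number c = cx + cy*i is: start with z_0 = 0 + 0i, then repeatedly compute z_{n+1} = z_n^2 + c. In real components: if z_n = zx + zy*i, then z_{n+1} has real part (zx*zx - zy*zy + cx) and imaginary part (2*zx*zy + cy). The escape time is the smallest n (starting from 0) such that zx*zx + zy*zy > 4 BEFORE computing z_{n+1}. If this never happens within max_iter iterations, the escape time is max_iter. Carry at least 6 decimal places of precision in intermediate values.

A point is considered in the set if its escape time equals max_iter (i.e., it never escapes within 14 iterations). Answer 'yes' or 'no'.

Answer: no

Derivation:
z_0 = 0 + 0i, c = -1.5780 + -0.8040i
Iter 1: z = -1.5780 + -0.8040i, |z|^2 = 3.1365
Iter 2: z = 0.2657 + 1.7334i, |z|^2 = 3.0753
Iter 3: z = -4.5122 + 0.1170i, |z|^2 = 20.3735
Escaped at iteration 3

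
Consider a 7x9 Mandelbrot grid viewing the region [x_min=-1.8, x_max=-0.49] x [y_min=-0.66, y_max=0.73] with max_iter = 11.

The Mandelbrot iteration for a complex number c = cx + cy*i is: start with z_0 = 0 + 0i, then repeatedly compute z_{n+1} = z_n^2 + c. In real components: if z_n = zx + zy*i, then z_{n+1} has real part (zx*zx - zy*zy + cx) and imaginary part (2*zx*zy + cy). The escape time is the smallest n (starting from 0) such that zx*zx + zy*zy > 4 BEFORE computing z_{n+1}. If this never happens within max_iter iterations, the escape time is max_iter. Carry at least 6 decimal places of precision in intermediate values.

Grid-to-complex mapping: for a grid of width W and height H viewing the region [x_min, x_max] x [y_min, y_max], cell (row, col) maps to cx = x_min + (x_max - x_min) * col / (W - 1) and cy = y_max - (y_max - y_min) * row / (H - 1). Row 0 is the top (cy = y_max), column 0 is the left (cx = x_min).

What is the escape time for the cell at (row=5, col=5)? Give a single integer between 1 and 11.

Answer: 11

Derivation:
z_0 = 0 + 0i, c = -0.7083 + -0.1388i
Iter 1: z = -0.7083 + -0.1388i, |z|^2 = 0.5210
Iter 2: z = -0.2258 + 0.0578i, |z|^2 = 0.0543
Iter 3: z = -0.6607 + -0.1649i, |z|^2 = 0.4637
Iter 4: z = -0.2990 + 0.0791i, |z|^2 = 0.0957
Iter 5: z = -0.6252 + -0.1861i, |z|^2 = 0.4255
Iter 6: z = -0.3521 + 0.0939i, |z|^2 = 0.1328
Iter 7: z = -0.5932 + -0.2049i, |z|^2 = 0.3938
Iter 8: z = -0.3985 + 0.1043i, |z|^2 = 0.1696
Iter 9: z = -0.5604 + -0.2219i, |z|^2 = 0.3633
Iter 10: z = -0.4435 + 0.1099i, |z|^2 = 0.2087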